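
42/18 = 2 + 1/3 = 2.33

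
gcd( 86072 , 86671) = 1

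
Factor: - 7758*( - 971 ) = 2^1*3^2*431^1*971^1 = 7533018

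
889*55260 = 49126140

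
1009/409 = 1009/409=2.47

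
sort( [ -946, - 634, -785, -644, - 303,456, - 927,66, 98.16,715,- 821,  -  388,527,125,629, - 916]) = [ - 946, - 927, - 916 ,-821, - 785, - 644 , - 634, - 388 , - 303, 66,98.16,125,456,527, 629,715]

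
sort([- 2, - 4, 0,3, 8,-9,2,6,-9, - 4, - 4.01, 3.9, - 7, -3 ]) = [  -  9, - 9, - 7, - 4.01,-4, - 4 ,  -  3, - 2, 0 , 2,  3,3.9,6 , 8]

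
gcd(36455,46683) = 1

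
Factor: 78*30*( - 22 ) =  - 2^3*3^2*5^1*11^1*13^1 = -51480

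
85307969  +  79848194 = 165156163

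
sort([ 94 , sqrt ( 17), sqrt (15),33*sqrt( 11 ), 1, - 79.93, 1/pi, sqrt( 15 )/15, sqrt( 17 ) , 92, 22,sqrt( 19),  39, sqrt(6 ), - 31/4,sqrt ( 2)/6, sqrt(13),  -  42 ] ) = [ - 79.93, - 42, - 31/4,sqrt(2 )/6, sqrt( 15 ) /15,1/pi, 1, sqrt( 6 ), sqrt( 13),sqrt( 15), sqrt(17),sqrt ( 17 ), sqrt(19),  22, 39,92,94, 33*sqrt( 11)]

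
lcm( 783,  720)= 62640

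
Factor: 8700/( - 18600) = -2^(  -  1 )*29^1 *31^( - 1 ) = - 29/62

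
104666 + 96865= 201531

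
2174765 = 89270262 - 87095497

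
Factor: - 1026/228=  -9/2 = - 2^( - 1) * 3^2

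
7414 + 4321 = 11735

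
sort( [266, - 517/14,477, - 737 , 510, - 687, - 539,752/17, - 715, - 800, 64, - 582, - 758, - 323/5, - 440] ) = [ - 800, - 758, - 737, - 715, - 687, - 582, - 539, - 440, - 323/5 , - 517/14,752/17,64, 266 , 477 , 510 ]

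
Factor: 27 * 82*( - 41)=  - 90774  =  -2^1*3^3*41^2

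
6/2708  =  3/1354 = 0.00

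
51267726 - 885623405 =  - 834355679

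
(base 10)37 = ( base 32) 15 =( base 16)25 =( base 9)41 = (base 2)100101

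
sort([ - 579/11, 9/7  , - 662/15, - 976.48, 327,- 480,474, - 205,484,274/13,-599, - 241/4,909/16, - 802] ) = [ -976.48, - 802, - 599, - 480, - 205, - 241/4, - 579/11, - 662/15,9/7,274/13,909/16,327,474,484 ] 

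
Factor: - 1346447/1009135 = - 5^(-1 ) * 201827^(-1)*1346447^1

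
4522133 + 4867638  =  9389771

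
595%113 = 30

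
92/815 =92/815= 0.11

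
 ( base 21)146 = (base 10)531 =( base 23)102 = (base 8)1023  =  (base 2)1000010011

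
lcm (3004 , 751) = 3004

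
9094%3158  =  2778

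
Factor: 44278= 2^1*13^2*131^1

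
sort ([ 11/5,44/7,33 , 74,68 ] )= [11/5,44/7,  33 , 68,74 ]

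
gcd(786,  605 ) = 1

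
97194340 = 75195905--21998435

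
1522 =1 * 1522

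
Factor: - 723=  - 3^1* 241^1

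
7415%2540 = 2335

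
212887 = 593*359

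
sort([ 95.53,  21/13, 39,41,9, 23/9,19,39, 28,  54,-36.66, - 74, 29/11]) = [-74, - 36.66, 21/13, 23/9, 29/11, 9,19, 28, 39,39, 41,54 , 95.53 ] 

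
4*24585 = 98340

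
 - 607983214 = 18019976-626003190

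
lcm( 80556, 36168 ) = 1772232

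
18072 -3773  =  14299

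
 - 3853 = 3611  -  7464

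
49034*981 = 48102354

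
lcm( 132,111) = 4884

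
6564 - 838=5726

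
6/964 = 3/482 = 0.01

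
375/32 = 11+23/32=11.72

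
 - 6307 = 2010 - 8317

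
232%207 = 25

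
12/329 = 12/329 = 0.04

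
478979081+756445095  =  1235424176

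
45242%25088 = 20154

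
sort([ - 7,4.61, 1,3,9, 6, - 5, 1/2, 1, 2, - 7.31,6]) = [ - 7.31 , - 7,-5 , 1/2, 1, 1  ,  2, 3,4.61,6, 6,  9] 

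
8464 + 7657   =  16121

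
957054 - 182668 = 774386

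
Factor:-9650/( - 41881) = 2^1*5^2*7^( - 1)*31^ ( - 1) = 50/217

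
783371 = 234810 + 548561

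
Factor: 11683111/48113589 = 3^( - 1)*11^1*127^1*179^ ( -1)*8363^1*89597^( - 1) 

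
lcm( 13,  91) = 91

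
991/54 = 991/54 = 18.35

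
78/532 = 39/266 = 0.15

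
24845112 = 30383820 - 5538708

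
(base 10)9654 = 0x25B6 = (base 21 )10IF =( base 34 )8bw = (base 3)111020120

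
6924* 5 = 34620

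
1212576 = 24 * 50524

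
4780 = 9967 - 5187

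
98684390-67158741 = 31525649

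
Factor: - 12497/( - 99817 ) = 12497^1*99817^(- 1 ) 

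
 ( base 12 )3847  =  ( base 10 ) 6391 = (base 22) d4b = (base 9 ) 8681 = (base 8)14367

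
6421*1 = 6421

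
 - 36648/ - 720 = 50 + 9/10  =  50.90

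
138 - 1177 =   -  1039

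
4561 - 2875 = 1686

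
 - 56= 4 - 60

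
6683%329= 103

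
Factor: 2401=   7^4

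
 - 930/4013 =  - 1 + 3083/4013 =- 0.23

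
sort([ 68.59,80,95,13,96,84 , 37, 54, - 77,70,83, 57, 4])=[-77 , 4, 13, 37, 54, 57,68.59,70,80, 83 , 84, 95, 96]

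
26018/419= 62 + 40/419= 62.10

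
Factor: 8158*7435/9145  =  2^1*31^( - 1)*59^(-1)*1487^1*4079^1 = 12130946/1829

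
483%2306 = 483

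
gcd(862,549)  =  1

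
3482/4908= 1741/2454  =  0.71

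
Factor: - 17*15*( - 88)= 2^3*3^1*5^1*11^1*17^1 = 22440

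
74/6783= 74/6783 = 0.01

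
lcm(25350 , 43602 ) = 1090050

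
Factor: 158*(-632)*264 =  - 2^7*3^1 * 11^1*79^2 = - 26361984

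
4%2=0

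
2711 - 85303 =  - 82592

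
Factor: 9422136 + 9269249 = 5^1*3738277^1 = 18691385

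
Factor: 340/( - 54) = - 2^1*3^( - 3)*5^1*17^1 = - 170/27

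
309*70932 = 21917988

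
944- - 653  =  1597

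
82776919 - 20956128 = 61820791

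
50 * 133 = 6650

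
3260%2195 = 1065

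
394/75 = 5 + 19/75 = 5.25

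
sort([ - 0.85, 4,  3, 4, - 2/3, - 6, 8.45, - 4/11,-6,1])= [ - 6, - 6, - 0.85,-2/3, - 4/11,1,  3, 4, 4, 8.45]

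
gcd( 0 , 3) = 3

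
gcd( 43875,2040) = 15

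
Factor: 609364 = 2^2*7^2 * 3109^1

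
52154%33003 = 19151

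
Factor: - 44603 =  - 13^1*47^1*73^1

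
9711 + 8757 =18468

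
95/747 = 95/747 = 0.13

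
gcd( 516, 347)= 1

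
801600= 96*8350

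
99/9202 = 99/9202 = 0.01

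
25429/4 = 25429/4= 6357.25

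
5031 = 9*559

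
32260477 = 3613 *8929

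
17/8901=17/8901 = 0.00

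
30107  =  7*4301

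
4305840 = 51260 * 84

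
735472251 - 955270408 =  - 219798157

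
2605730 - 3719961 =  - 1114231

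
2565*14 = 35910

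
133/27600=133/27600= 0.00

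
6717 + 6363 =13080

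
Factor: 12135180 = 2^2*3^1 *5^1* 41^1*4933^1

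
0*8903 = 0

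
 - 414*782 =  - 323748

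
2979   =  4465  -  1486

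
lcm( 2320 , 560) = 16240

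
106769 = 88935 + 17834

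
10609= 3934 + 6675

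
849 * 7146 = 6066954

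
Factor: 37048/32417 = 2^3 * 7^(-1)=8/7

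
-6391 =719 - 7110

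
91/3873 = 91/3873  =  0.02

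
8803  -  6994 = 1809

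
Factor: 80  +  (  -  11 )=69 = 3^1*23^1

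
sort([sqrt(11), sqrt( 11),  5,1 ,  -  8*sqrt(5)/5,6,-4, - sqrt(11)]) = [  -  4,-8*sqrt( 5 ) /5,- sqrt(11),  1,sqrt (11 ) , sqrt( 11), 5 , 6 ] 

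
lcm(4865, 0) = 0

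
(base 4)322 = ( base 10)58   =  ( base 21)2g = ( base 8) 72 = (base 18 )34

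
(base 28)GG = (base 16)1d0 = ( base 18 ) 17E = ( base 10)464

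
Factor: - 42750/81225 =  - 10/19 = - 2^1*5^1 * 19^(-1 ) 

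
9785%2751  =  1532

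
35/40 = 7/8 = 0.88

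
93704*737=69059848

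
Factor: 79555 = 5^1*7^1*2273^1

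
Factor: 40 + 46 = 86 = 2^1*43^1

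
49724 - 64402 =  - 14678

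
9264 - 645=8619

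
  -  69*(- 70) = 4830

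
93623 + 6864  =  100487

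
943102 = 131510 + 811592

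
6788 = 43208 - 36420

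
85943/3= 28647+ 2/3 =28647.67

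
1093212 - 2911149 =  - 1817937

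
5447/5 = 5447/5 = 1089.40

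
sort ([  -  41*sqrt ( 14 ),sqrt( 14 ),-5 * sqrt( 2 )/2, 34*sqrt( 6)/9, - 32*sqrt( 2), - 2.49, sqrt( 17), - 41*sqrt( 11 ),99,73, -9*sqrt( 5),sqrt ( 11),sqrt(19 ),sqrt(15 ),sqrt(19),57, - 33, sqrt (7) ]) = [  -  41*sqrt(14 ),  -  41 * sqrt( 11 ),-32*sqrt(2 ), - 33, - 9*sqrt(5 ), - 5*sqrt (2) /2, - 2.49 , sqrt(7 ),sqrt(11 ),sqrt (14 ), sqrt(15),sqrt( 17), sqrt ( 19),sqrt(19 ) , 34*sqrt( 6 )/9, 57 , 73,99 ]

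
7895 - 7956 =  - 61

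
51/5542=3/326=0.01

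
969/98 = 9+87/98 =9.89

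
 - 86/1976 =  - 43/988 = - 0.04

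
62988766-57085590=5903176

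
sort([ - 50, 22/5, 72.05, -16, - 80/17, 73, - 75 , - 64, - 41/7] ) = [ -75, - 64, - 50, - 16, - 41/7,-80/17,22/5,  72.05,73] 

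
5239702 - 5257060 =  - 17358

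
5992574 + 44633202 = 50625776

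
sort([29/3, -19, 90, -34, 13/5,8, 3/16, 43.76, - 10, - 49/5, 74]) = [-34,- 19,-10, - 49/5, 3/16, 13/5, 8, 29/3, 43.76, 74, 90 ]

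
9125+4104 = 13229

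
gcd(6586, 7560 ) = 2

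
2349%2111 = 238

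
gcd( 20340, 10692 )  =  36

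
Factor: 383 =383^1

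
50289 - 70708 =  - 20419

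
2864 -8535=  - 5671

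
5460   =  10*546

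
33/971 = 33/971= 0.03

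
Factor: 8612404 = 2^2*17^1*126653^1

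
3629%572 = 197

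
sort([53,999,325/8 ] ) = [325/8  ,  53, 999 ] 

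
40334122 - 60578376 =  - 20244254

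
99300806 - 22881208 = 76419598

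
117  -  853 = - 736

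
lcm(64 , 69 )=4416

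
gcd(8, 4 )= 4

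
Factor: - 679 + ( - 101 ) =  - 780 = -2^2*3^1 * 5^1*13^1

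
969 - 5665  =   - 4696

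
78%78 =0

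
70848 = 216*328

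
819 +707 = 1526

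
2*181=362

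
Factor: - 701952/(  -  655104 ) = 2^1*457^1*853^( - 1) = 914/853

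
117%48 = 21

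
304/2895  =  304/2895 = 0.11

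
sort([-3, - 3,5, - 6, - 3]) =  [-6, - 3, - 3,-3, 5]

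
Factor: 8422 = 2^1*4211^1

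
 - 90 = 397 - 487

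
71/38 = 1+ 33/38 = 1.87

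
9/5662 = 9/5662  =  0.00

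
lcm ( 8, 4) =8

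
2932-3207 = -275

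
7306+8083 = 15389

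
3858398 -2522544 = 1335854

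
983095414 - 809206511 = 173888903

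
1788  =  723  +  1065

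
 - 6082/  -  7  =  868 + 6/7  =  868.86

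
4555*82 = 373510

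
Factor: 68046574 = 2^1*34023287^1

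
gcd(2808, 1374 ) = 6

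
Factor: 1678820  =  2^2*5^1*11^1*13^1*587^1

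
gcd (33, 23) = 1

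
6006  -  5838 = 168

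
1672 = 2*836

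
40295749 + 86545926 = 126841675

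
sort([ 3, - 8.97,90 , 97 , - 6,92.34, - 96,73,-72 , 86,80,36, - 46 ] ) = [ - 96, - 72, - 46 ,-8.97,-6,3 , 36,  73,80, 86,90,92.34,97 ] 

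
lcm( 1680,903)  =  72240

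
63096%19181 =5553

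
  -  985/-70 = 197/14 = 14.07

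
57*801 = 45657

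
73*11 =803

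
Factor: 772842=2^1*3^1*7^1*18401^1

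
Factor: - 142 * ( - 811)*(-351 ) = -2^1 * 3^3 * 13^1*71^1 * 811^1 = - 40421862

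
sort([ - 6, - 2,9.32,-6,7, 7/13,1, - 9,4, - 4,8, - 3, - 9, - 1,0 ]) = [-9, - 9, - 6, - 6, - 4 , - 3, - 2, - 1,0,7/13,1,4,7,8, 9.32]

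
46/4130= 23/2065 = 0.01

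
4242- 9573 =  - 5331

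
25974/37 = 702= 702.00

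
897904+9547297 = 10445201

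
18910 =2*9455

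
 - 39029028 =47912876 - 86941904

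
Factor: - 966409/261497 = -19^( - 1)*13763^ ( - 1)*966409^1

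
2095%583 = 346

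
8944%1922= 1256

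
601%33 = 7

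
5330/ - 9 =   -  5330/9 = -592.22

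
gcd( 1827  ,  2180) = 1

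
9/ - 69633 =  - 1 + 7736/7737 =-0.00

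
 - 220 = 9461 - 9681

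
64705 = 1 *64705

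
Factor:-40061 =-7^1*59^1 *97^1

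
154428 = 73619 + 80809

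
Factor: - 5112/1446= - 852/241 =-  2^2 *3^1*71^1 * 241^( - 1)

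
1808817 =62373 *29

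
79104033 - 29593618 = 49510415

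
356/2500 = 89/625 = 0.14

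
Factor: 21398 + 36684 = 2^1 * 113^1 * 257^1 = 58082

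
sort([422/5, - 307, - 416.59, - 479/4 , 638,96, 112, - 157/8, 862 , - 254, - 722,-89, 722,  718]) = [ - 722,- 416.59, - 307, - 254, - 479/4 ,-89, - 157/8, 422/5, 96, 112, 638,718, 722, 862] 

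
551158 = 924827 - 373669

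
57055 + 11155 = 68210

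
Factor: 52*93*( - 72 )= -2^5*3^3*13^1*31^1 = -348192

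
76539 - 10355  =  66184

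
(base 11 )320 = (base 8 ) 601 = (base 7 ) 1060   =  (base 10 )385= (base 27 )e7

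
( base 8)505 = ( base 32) a5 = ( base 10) 325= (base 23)E3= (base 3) 110001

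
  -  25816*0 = 0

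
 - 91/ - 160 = 91/160  =  0.57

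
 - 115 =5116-5231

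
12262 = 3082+9180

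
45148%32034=13114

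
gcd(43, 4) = 1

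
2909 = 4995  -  2086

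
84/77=1 + 1/11 = 1.09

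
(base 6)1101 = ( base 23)B0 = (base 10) 253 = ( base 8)375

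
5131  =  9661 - 4530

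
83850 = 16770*5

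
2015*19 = 38285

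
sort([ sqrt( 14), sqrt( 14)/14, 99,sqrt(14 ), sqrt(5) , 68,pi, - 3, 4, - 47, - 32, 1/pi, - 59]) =[ - 59, - 47, - 32, - 3, sqrt(14)/14,1/pi , sqrt( 5), pi,  sqrt(14) , sqrt( 14)  ,  4, 68, 99 ]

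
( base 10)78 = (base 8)116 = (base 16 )4E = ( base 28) 2m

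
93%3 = 0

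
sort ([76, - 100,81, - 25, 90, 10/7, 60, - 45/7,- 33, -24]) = [ -100, - 33,-25, - 24,-45/7,10/7,60, 76, 81, 90]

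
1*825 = 825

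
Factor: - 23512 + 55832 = 2^6*5^1*101^1 =32320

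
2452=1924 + 528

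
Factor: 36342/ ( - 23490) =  - 3^( - 1)*5^( - 1) *29^( -1)*673^1= -673/435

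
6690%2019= 633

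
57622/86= 670 + 1/43  =  670.02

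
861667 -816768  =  44899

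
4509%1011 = 465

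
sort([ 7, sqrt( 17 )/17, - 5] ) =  [-5, sqrt (17)/17, 7 ] 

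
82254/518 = 41127/259 = 158.79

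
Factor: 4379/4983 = 29/33 = 3^( - 1 ) * 11^( - 1 )*29^1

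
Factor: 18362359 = 18362359^1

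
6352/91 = 69 + 73/91 = 69.80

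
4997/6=4997/6   =  832.83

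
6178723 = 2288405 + 3890318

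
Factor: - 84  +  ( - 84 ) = -2^3 * 3^1*7^1 = - 168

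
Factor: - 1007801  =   - 1007801^1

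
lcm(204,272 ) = 816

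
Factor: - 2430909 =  - 3^2*13^1* 79^1*263^1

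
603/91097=603/91097 = 0.01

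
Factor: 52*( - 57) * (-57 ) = 2^2*3^2*13^1 * 19^2 = 168948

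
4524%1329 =537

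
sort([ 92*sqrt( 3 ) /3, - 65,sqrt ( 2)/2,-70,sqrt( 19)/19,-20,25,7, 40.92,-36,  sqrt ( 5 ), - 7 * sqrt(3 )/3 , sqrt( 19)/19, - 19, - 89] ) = [ - 89 ,- 70, - 65, - 36, - 20, - 19, - 7*sqrt( 3)/3,sqrt( 19) /19,sqrt(19 ) /19,sqrt( 2 ) /2, sqrt(5 ),7,25, 40.92,92*sqrt(3 )/3]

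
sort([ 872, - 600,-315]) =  [ - 600, - 315, 872]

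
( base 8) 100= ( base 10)64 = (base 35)1T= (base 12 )54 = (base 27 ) 2A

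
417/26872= 417/26872 = 0.02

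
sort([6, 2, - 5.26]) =[-5.26,  2,6 ]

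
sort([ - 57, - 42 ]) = [ - 57, - 42 ] 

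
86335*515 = 44462525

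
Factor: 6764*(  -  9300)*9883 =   -  2^4*3^1*5^2*19^1*31^1 * 89^1 * 9883^1 = - 621692091600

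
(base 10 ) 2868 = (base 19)7hi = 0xB34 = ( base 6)21140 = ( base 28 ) 3ic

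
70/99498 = 5/7107 = 0.00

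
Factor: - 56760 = - 2^3 *3^1*5^1*11^1*43^1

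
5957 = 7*851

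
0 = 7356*0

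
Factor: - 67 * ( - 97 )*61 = 61^1* 67^1*97^1 = 396439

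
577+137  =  714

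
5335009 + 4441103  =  9776112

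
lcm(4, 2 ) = 4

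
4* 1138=4552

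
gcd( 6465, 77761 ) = 1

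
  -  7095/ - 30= 473/2  =  236.50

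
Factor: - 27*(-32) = 864 = 2^5*3^3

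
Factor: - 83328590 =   -  2^1*5^1*8332859^1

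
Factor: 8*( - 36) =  - 288 =- 2^5 * 3^2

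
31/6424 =31/6424=0.00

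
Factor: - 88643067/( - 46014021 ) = 3^( - 2)*173^( - 1 )*9851^( - 1) * 29547689^1 = 29547689/15338007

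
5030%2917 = 2113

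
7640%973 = 829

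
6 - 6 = 0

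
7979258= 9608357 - 1629099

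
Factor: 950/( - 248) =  - 2^( - 2 )*5^2*19^1 * 31^(-1) =- 475/124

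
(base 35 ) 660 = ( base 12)4460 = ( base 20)ii0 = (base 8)16610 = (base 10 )7560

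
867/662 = 867/662 =1.31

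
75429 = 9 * 8381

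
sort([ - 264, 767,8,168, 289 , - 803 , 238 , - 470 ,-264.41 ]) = [-803, - 470, - 264.41 , - 264,  8,168, 238,289, 767]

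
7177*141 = 1011957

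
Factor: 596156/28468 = 13549/647 = 17^1*647^( - 1 )*797^1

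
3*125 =375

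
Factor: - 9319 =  - 9319^1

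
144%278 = 144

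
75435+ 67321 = 142756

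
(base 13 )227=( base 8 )563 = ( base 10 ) 371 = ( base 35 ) AL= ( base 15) 19b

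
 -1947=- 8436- - 6489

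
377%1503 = 377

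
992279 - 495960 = 496319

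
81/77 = 81/77 = 1.05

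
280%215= 65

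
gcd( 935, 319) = 11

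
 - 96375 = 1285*( - 75 )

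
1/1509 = 1/1509 = 0.00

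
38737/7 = 5533 + 6/7 = 5533.86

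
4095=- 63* (  -  65 )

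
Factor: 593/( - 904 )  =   - 2^(-3)*113^( - 1 )*593^1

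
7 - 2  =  5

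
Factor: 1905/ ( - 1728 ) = -635/576 = - 2^( - 6)*3^( - 2)*5^1*127^1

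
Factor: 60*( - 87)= - 2^2*3^2*5^1*29^1 = -5220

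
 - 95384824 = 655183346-750568170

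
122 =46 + 76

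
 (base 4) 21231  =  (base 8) 1155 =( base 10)621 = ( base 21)18C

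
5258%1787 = 1684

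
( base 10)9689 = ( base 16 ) 25D9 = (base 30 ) amt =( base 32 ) 9EP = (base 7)40151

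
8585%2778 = 251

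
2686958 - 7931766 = -5244808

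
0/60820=0 = 0.00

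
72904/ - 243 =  - 72904/243 = - 300.02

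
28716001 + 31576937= 60292938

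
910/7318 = 455/3659 = 0.12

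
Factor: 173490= 2^1*3^1*5^1*5783^1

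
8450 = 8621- 171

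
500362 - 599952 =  -99590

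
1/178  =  1/178 = 0.01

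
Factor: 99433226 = 2^1 * 67^1 * 241^1 *3079^1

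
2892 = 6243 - 3351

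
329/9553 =329/9553 = 0.03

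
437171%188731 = 59709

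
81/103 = 81/103 =0.79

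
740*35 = 25900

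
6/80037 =2/26679  =  0.00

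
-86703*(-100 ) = 8670300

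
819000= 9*91000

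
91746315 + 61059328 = 152805643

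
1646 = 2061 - 415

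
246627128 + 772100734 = 1018727862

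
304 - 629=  - 325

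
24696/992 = 24 + 111/124 = 24.90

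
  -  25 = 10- 35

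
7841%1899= 245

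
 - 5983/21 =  - 285 + 2/21=-284.90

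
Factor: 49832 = 2^3*6229^1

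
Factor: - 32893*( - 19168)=2^5*7^1*37^1*127^1 * 599^1 = 630493024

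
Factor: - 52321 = - 52321^1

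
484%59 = 12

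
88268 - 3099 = 85169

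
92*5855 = 538660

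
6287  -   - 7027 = 13314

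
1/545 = 1/545 =0.00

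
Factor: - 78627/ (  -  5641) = 3^1 * 5641^( - 1) * 26209^1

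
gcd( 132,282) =6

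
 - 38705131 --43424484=4719353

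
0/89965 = 0  =  0.00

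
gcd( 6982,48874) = 6982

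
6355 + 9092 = 15447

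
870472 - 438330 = 432142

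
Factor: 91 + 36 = 127=127^1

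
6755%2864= 1027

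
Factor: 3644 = 2^2*911^1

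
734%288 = 158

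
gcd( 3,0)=3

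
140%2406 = 140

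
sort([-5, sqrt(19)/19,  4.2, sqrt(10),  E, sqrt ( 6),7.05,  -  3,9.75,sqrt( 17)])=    [ - 5, - 3, sqrt(19 )/19,sqrt( 6 ) , E, sqrt(10),sqrt( 17),4.2, 7.05,  9.75 ]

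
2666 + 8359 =11025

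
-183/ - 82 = 183/82 = 2.23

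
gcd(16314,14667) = 3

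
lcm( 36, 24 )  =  72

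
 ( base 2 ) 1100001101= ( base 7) 2164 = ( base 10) 781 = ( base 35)mb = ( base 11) 650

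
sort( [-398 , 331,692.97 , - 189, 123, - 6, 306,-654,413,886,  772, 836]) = [ - 654, - 398, - 189,- 6, 123, 306,331, 413,692.97, 772, 836 , 886 ]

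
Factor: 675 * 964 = 650700 = 2^2*3^3 * 5^2*241^1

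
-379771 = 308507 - 688278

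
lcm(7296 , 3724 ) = 357504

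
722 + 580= 1302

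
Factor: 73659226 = 2^1*36829613^1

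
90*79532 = 7157880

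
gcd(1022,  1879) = 1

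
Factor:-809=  - 809^1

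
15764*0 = 0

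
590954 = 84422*7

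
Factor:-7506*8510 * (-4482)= 2^3*3^6*5^1*23^1*37^1*83^1*139^1 = 286292500920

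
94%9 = 4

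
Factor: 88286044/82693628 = 7^2*11^1*719^(-1 )*28753^( - 1)*40949^1  =  22071511/20673407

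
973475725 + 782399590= 1755875315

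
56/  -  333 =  - 1 + 277/333  =  - 0.17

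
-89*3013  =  -268157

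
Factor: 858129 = 3^1*286043^1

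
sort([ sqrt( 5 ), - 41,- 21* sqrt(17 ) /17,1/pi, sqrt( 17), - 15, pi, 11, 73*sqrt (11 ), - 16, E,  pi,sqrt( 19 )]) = [-41, - 16,-15,-21*sqrt( 17 )/17,  1/pi,sqrt( 5), E, pi, pi  ,  sqrt( 17 ), sqrt(19 ), 11, 73*sqrt( 11)]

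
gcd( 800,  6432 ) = 32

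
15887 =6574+9313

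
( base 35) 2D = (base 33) 2H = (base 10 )83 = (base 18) 4b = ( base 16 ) 53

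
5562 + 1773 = 7335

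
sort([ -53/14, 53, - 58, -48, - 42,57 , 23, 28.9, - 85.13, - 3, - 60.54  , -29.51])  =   [ - 85.13,  -  60.54 , - 58, - 48, - 42, - 29.51,- 53/14 , - 3, 23,  28.9,53,57] 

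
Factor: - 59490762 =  - 2^1*3^1* 59^1 * 163^1*1031^1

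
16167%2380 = 1887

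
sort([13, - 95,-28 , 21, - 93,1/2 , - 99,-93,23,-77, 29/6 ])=[- 99, - 95, - 93,-93,-77,  -  28, 1/2,29/6 , 13, 21, 23] 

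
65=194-129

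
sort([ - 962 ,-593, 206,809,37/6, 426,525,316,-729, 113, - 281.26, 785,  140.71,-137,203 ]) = [ - 962, - 729, - 593, - 281.26, - 137,  37/6,  113,140.71,203,  206,316,426, 525, 785, 809 ] 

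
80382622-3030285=77352337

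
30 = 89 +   -  59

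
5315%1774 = 1767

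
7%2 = 1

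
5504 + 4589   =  10093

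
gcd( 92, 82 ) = 2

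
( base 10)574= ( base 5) 4244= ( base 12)3ba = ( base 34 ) gu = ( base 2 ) 1000111110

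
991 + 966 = 1957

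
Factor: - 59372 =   -  2^2*14843^1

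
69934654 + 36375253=106309907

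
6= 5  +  1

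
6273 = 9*697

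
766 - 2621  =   - 1855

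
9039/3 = 3013 = 3013.00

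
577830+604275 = 1182105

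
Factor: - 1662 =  - 2^1*3^1*277^1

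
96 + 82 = 178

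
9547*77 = 735119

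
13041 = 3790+9251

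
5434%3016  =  2418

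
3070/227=3070/227 = 13.52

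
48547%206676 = 48547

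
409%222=187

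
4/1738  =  2/869 = 0.00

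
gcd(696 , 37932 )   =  348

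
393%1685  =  393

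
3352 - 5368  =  -2016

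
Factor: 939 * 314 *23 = 6781458 = 2^1 * 3^1*23^1*157^1 * 313^1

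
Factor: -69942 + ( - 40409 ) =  - 110351 = - 163^1 * 677^1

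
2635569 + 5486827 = 8122396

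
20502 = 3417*6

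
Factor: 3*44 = 2^2*3^1*11^1 =132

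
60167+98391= 158558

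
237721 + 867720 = 1105441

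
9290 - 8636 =654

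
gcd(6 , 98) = 2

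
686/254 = 343/127 =2.70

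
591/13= 591/13 = 45.46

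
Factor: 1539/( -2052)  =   - 2^( - 2 )*3^1=-3/4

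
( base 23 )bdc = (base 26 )91K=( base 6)44214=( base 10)6130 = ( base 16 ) 17f2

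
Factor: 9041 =9041^1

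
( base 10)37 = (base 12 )31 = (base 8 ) 45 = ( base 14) 29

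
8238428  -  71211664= - 62973236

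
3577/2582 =3577/2582 =1.39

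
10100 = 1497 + 8603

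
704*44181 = 31103424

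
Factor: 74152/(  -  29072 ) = - 403/158=-2^( - 1)*13^1*31^1*79^( - 1 ) 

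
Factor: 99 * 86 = 8514 = 2^1 * 3^2*11^1* 43^1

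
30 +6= 36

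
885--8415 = 9300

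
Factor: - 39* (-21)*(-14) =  - 2^1*3^2*7^2*13^1 =- 11466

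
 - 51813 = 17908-69721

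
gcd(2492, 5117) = 7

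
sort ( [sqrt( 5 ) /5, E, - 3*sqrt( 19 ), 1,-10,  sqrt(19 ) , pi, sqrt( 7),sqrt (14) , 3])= [ - 3 * sqrt( 19 ) , - 10, sqrt( 5 ) /5, 1, sqrt( 7 ),  E, 3 , pi, sqrt( 14 ),sqrt( 19)]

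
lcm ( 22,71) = 1562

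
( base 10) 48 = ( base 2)110000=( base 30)1I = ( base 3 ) 1210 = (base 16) 30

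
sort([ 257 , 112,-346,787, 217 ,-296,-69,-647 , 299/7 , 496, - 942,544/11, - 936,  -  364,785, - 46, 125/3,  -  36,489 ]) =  [ - 942,-936, - 647, - 364,-346,  -  296,-69, - 46, - 36,125/3, 299/7, 544/11,112, 217,257,489, 496, 785,787]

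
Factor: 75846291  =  3^1*191^1*132367^1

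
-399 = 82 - 481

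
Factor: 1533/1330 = 219/190 = 2^( - 1 )*3^1*5^( - 1)*19^(  -  1)*73^1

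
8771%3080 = 2611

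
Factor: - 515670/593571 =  - 2^1*5^1*11^(-1)*17189^1*17987^( - 1) = - 171890/197857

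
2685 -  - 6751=9436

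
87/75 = 1 + 4/25 = 1.16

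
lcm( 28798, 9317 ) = 316778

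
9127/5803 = 9127/5803=1.57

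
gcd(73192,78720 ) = 8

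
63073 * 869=54810437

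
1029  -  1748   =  -719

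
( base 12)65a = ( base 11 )77a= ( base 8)1646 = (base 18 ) 2fg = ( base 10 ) 934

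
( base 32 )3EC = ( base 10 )3532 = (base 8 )6714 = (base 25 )5G7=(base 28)4E4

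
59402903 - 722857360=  - 663454457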